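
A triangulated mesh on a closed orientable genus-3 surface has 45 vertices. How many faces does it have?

χ = 2 − 2·3 = -4, and every face is a triangle so 3F = 2E.
V − E + F = -4 with E = 3F/2 gives 45 − (3/2 − 1)·F = -4, so F = 98 and E = 147.

98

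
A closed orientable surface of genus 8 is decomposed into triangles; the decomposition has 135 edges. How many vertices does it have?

χ = 2 − 2·8 = -14, and every face is a triangle so 3F = 2E.
F = 2E/3 = 90. Then V = -14 + E − F = -14 + 135 − 90 = 31.

31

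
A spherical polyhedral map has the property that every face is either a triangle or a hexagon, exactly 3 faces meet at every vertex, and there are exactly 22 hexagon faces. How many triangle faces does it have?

4

Let x be the number of triangles; then F = 22 + x.
Edge–face incidences: 2E = 6·22 + 3·x = 132 + 3x.
Every vertex has degree 3, so 3V = 2E.
Euler: V − E + F = 2 ⇒ (2E)/3 − E + (22 + x) = 2.
Multiply by 6: 2·(2E) − 3·(2E) + 6·(22 + x) = 12, i.e. 132 + 6x − (132 + 3x) = 12.
Collecting terms: 3x = 12, so x = 4.
Then 2E = 132 + 3·4 = 144, so E = 72, V = 2E/3 = 48, F = 22 + 4 = 26.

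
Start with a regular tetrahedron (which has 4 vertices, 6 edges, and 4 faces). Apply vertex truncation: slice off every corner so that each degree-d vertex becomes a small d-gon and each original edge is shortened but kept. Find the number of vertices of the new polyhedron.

Truncation replaces each original edge-end by a new vertex, so V′ = 2E = 12.
Each original edge survives, and each old vertex of degree d contributes d new edges; summing degrees gives Σd = 2E, so E′ = E + 2E = 3E = 18.
Each original face survives and each original vertex becomes one new face: F′ = F + V = 8.

12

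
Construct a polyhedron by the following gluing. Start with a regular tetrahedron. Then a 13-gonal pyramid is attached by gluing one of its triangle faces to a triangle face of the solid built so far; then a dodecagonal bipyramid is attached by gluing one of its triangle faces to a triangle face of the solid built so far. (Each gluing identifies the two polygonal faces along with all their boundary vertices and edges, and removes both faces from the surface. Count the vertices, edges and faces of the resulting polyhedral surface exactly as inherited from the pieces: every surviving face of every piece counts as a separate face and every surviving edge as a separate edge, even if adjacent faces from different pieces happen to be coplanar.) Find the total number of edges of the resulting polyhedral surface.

A regular tetrahedron: V=4, E=6, F=4.
Attach a 13-gonal pyramid (V=14, E=26, F=14) along a 3-gon: merge 3 vertices and 3 edges, delete both glued faces → V=15, E=29, F=16.
Attach a dodecagonal bipyramid (V=14, E=36, F=24) along a 3-gon: merge 3 vertices and 3 edges, delete both glued faces → V=26, E=62, F=38.
Check: V − E + F = 26 − 62 + 38 = 2.

62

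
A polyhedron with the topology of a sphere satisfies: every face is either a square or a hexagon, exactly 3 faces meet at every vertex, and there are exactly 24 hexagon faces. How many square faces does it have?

Let x be the number of squares; then F = 24 + x.
Edge–face incidences: 2E = 6·24 + 4·x = 144 + 4x.
Every vertex has degree 3, so 3V = 2E.
Euler: V − E + F = 2 ⇒ (2E)/3 − E + (24 + x) = 2.
Multiply by 6: 2·(2E) − 3·(2E) + 6·(24 + x) = 12, i.e. 144 + 6x − (144 + 4x) = 12.
Collecting terms: 2x = 12, so x = 6.
Then 2E = 144 + 4·6 = 168, so E = 84, V = 2E/3 = 56, F = 24 + 6 = 30.

6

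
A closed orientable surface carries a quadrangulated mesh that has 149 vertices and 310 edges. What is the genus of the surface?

Every face is a square and each edge borders two faces, so 4F = 2·310, giving F = 155.
χ = V − E + F = 149 − 310 + 155 = -6.
For a closed orientable surface χ = 2 − 2g, so g = (2 − (-6))/2 = 4.

4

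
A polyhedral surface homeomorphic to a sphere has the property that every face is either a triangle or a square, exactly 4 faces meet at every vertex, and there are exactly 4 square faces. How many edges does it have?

20

Let x be the number of triangles; then F = 4 + x.
Edge–face incidences: 2E = 4·4 + 3·x = 16 + 3x.
Every vertex has degree 4, so 4V = 2E.
Euler: V − E + F = 2 ⇒ (2E)/4 − E + (4 + x) = 2.
Multiply by 8: 2·(2E) − 4·(2E) + 8·(4 + x) = 16, i.e. 32 + 8x − 2·(16 + 3x) = 16.
Collecting terms: 2x = 16, so x = 8.
Then 2E = 16 + 3·8 = 40, so E = 20, V = 2E/4 = 10, F = 4 + 8 = 12.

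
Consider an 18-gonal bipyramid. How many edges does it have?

A bipyramid over an n-gon has 2n triangular faces and n + 2 vertices: V = 18 + 2 = 20, E = 3·18 = 54, F = 2·18 = 36.
Check: V − E + F = 20 − 54 + 36 = 2.

54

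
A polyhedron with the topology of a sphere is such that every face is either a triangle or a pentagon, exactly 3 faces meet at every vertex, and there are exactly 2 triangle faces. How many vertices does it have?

Let x be the number of pentagons; then F = 2 + x.
Edge–face incidences: 2E = 3·2 + 5·x = 6 + 5x.
Every vertex has degree 3, so 3V = 2E.
Euler: V − E + F = 2 ⇒ (2E)/3 − E + (2 + x) = 2.
Multiply by 6: 2·(2E) − 3·(2E) + 6·(2 + x) = 12, i.e. 12 + 6x − (6 + 5x) = 12.
Collecting terms: x + 6 = 12, so x = 6.
Then 2E = 6 + 5·6 = 36, so E = 18, V = 2E/3 = 12, F = 2 + 6 = 8.

12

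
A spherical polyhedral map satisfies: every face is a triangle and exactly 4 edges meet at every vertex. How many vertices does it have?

Each face has 3 edges and each edge borders two faces, so 2E = 3F.
Each vertex has degree 4, so 4V = 2E and hence V = 3F/4.
Euler: V − E + F = 2 ⇒ (3F/4) − (3F/2) + F = 2.
Multiply by 8: (6 − 12 + 8)F = 16, i.e. 2F = 16.
So F = 8, E = 3·8/2 = 12, V = 3·8/4 = 6.

6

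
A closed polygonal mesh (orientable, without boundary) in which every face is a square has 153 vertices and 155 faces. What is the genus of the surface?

Every face is a square, so 2E = 4·155 = 620, giving E = 310.
χ = V − E + F = 153 − 310 + 155 = -2.
For a closed orientable surface χ = 2 − 2g, so g = (2 − (-2))/2 = 2.

2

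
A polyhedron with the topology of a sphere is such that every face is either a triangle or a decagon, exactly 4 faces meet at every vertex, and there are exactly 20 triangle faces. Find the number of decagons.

2

Let x be the number of decagons; then F = 20 + x.
Edge–face incidences: 2E = 3·20 + 10·x = 60 + 10x.
Every vertex has degree 4, so 4V = 2E.
Euler: V − E + F = 2 ⇒ (2E)/4 − E + (20 + x) = 2.
Multiply by 8: 2·(2E) − 4·(2E) + 8·(20 + x) = 16, i.e. 160 + 8x − 2·(60 + 10x) = 16.
Collecting terms: −12x + 40 = 16, so −12x = −24, so x = 2.
Then 2E = 60 + 10·2 = 80, so E = 40, V = 2E/4 = 20, F = 20 + 2 = 22.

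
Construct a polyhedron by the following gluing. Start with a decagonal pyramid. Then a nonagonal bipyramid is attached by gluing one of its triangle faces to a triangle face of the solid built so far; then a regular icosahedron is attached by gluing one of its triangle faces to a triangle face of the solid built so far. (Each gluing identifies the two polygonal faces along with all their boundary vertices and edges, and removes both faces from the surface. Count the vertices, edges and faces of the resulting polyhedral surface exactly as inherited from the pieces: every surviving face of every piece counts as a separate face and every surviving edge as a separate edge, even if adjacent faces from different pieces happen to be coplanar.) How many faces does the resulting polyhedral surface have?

45

A decagonal pyramid: V=11, E=20, F=11.
Attach a nonagonal bipyramid (V=11, E=27, F=18) along a 3-gon: merge 3 vertices and 3 edges, delete both glued faces → V=19, E=44, F=27.
Attach a regular icosahedron (V=12, E=30, F=20) along a 3-gon: merge 3 vertices and 3 edges, delete both glued faces → V=28, E=71, F=45.
Check: V − E + F = 28 − 71 + 45 = 2.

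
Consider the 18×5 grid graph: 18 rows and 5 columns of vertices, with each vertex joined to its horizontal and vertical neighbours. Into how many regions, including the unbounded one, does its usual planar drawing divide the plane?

The grid has V = 18·5 = 90 vertices and E = 18·4 + 5·17 = 157 edges.
F = 2 − V + E = 2 − 90 + 157 = 69.

69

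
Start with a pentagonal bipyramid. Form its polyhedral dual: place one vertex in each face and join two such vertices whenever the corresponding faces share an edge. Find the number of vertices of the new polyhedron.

The base solid has V = 7, E = 15, F = 10.
The dual swaps V and F and preserves E: V′ = F = 10, E′ = E = 15, F′ = V = 7.

10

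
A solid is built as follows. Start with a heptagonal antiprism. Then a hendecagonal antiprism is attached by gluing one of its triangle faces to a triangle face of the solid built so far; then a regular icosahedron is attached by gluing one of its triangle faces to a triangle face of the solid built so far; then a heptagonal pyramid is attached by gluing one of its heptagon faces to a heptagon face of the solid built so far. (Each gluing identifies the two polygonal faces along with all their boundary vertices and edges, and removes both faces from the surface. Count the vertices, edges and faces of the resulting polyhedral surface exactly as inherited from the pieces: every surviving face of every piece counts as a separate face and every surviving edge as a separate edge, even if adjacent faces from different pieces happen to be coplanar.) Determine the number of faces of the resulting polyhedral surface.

A heptagonal antiprism: V=14, E=28, F=16.
Attach a hendecagonal antiprism (V=22, E=44, F=24) along a 3-gon: merge 3 vertices and 3 edges, delete both glued faces → V=33, E=69, F=38.
Attach a regular icosahedron (V=12, E=30, F=20) along a 3-gon: merge 3 vertices and 3 edges, delete both glued faces → V=42, E=96, F=56.
Attach a heptagonal pyramid (V=8, E=14, F=8) along a 7-gon: merge 7 vertices and 7 edges, delete both glued faces → V=43, E=103, F=62.
Check: V − E + F = 43 − 103 + 62 = 2.

62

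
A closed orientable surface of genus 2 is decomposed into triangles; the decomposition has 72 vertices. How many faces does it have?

χ = 2 − 2·2 = -2, and every face is a triangle so 3F = 2E.
V − E + F = -2 with E = 3F/2 gives 72 − (3/2 − 1)·F = -2, so F = 148 and E = 222.

148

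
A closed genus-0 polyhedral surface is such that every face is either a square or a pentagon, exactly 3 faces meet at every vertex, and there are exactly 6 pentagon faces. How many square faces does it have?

Let x be the number of squares; then F = 6 + x.
Edge–face incidences: 2E = 5·6 + 4·x = 30 + 4x.
Every vertex has degree 3, so 3V = 2E.
Euler: V − E + F = 2 ⇒ (2E)/3 − E + (6 + x) = 2.
Multiply by 6: 2·(2E) − 3·(2E) + 6·(6 + x) = 12, i.e. 36 + 6x − (30 + 4x) = 12.
Collecting terms: 2x + 6 = 12, so 2x = 6, so x = 3.
Then 2E = 30 + 4·3 = 42, so E = 21, V = 2E/3 = 14, F = 6 + 3 = 9.

3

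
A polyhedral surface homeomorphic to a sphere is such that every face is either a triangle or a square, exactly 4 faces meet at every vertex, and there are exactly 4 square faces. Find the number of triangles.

8

Let x be the number of triangles; then F = 4 + x.
Edge–face incidences: 2E = 4·4 + 3·x = 16 + 3x.
Every vertex has degree 4, so 4V = 2E.
Euler: V − E + F = 2 ⇒ (2E)/4 − E + (4 + x) = 2.
Multiply by 8: 2·(2E) − 4·(2E) + 8·(4 + x) = 16, i.e. 32 + 8x − 2·(16 + 3x) = 16.
Collecting terms: 2x = 16, so x = 8.
Then 2E = 16 + 3·8 = 40, so E = 20, V = 2E/4 = 10, F = 4 + 8 = 12.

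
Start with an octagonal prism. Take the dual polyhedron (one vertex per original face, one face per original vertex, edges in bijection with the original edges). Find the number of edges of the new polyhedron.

The base solid has V = 16, E = 24, F = 10.
The dual swaps V and F and preserves E: V′ = F = 10, E′ = E = 24, F′ = V = 16.

24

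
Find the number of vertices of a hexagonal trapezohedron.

14

The n-trapezohedron (dual of the n-antiprism) has V = 2·6 + 2 = 14, E = 4·6 = 24, F = 2·6 = 12.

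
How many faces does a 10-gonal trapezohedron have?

The n-trapezohedron (dual of the n-antiprism) has V = 2·10 + 2 = 22, E = 4·10 = 40, F = 2·10 = 20.

20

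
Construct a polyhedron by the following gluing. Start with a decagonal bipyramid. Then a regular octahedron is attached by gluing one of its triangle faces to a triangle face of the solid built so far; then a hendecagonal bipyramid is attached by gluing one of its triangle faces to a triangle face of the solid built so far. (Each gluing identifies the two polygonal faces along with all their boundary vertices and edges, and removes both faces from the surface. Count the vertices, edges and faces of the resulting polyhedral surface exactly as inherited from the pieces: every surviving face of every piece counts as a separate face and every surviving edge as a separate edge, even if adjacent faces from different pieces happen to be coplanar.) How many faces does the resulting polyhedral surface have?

46

A decagonal bipyramid: V=12, E=30, F=20.
Attach a regular octahedron (V=6, E=12, F=8) along a 3-gon: merge 3 vertices and 3 edges, delete both glued faces → V=15, E=39, F=26.
Attach a hendecagonal bipyramid (V=13, E=33, F=22) along a 3-gon: merge 3 vertices and 3 edges, delete both glued faces → V=25, E=69, F=46.
Check: V − E + F = 25 − 69 + 46 = 2.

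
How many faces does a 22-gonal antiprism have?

46

An antiprism on an n-gon has two n-gon caps and 2n triangles: V = 2·22 = 44, E = 4·22 = 88, F = 2·22 + 2 = 46.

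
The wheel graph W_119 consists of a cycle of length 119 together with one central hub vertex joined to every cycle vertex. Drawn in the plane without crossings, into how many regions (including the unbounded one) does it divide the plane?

120

W_119 has V = 119 + 1 = 120 vertices and E = 2·119 = 238 edges.
By Euler's formula F = 2 − V + E = 2 − 120 + 238 = 120.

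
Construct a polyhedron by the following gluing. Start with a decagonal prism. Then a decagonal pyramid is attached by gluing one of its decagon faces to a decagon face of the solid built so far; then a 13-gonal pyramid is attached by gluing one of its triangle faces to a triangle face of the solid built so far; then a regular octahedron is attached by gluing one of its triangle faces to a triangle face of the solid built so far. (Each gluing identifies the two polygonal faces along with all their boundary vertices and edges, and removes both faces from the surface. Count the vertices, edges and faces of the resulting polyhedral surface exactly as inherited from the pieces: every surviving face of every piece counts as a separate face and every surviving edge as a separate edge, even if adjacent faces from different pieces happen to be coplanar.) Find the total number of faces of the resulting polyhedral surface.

39

A decagonal prism: V=20, E=30, F=12.
Attach a decagonal pyramid (V=11, E=20, F=11) along a 10-gon: merge 10 vertices and 10 edges, delete both glued faces → V=21, E=40, F=21.
Attach a 13-gonal pyramid (V=14, E=26, F=14) along a 3-gon: merge 3 vertices and 3 edges, delete both glued faces → V=32, E=63, F=33.
Attach a regular octahedron (V=6, E=12, F=8) along a 3-gon: merge 3 vertices and 3 edges, delete both glued faces → V=35, E=72, F=39.
Check: V − E + F = 35 − 72 + 39 = 2.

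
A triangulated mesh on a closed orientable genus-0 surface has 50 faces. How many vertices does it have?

27

χ = 2 − 2·0 = 2, and every face is a triangle so 3F = 2E.
E = 3·50/2 = 75. Then V = 2 + E − F = 2 + 75 − 50 = 27.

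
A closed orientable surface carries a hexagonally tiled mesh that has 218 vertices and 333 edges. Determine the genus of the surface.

3

Every face is a hexagon and each edge borders two faces, so 6F = 2·333, giving F = 111.
χ = V − E + F = 218 − 333 + 111 = -4.
For a closed orientable surface χ = 2 − 2g, so g = (2 − (-4))/2 = 3.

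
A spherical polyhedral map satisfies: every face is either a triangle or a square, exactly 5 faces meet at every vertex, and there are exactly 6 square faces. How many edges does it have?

Let x be the number of triangles; then F = 6 + x.
Edge–face incidences: 2E = 4·6 + 3·x = 24 + 3x.
Every vertex has degree 5, so 5V = 2E.
Euler: V − E + F = 2 ⇒ (2E)/5 − E + (6 + x) = 2.
Multiply by 10: 2·(2E) − 5·(2E) + 10·(6 + x) = 20, i.e. 60 + 10x − 3·(24 + 3x) = 20.
Collecting terms: x − 12 = 20, so x = 32.
Then 2E = 24 + 3·32 = 120, so E = 60, V = 2E/5 = 24, F = 6 + 32 = 38.

60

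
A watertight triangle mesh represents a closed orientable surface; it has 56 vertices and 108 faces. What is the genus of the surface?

0

Every face is a triangle, so 2E = 3·108 = 324, giving E = 162.
χ = V − E + F = 56 − 162 + 108 = 2.
For a closed orientable surface χ = 2 − 2g, so g = (2 − (2))/2 = 0.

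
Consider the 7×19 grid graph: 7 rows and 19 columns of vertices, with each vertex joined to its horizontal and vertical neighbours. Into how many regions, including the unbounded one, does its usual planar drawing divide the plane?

The grid has V = 7·19 = 133 vertices and E = 7·18 + 19·6 = 240 edges.
F = 2 − V + E = 2 − 133 + 240 = 109.

109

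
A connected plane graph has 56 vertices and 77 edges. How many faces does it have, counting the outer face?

23

Euler's formula for a connected plane graph: V − E + F = 2, so F = 2 − 56 + 77 = 23.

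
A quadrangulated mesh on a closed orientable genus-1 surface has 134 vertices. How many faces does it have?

χ = 2 − 2·1 = 0, and every face is a square so 4F = 2E.
V − E + F = 0 with E = 4F/2 gives 134 − (4/2 − 1)·F = 0, so F = 134 and E = 268.

134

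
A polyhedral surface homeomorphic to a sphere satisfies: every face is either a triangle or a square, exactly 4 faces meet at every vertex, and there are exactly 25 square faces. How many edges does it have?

Let x be the number of triangles; then F = 25 + x.
Edge–face incidences: 2E = 4·25 + 3·x = 100 + 3x.
Every vertex has degree 4, so 4V = 2E.
Euler: V − E + F = 2 ⇒ (2E)/4 − E + (25 + x) = 2.
Multiply by 8: 2·(2E) − 4·(2E) + 8·(25 + x) = 16, i.e. 200 + 8x − 2·(100 + 3x) = 16.
Collecting terms: 2x = 16, so x = 8.
Then 2E = 100 + 3·8 = 124, so E = 62, V = 2E/4 = 31, F = 25 + 8 = 33.

62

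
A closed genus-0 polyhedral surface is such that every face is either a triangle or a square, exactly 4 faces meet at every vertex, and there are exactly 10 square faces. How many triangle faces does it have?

8

Let x be the number of triangles; then F = 10 + x.
Edge–face incidences: 2E = 4·10 + 3·x = 40 + 3x.
Every vertex has degree 4, so 4V = 2E.
Euler: V − E + F = 2 ⇒ (2E)/4 − E + (10 + x) = 2.
Multiply by 8: 2·(2E) − 4·(2E) + 8·(10 + x) = 16, i.e. 80 + 8x − 2·(40 + 3x) = 16.
Collecting terms: 2x = 16, so x = 8.
Then 2E = 40 + 3·8 = 64, so E = 32, V = 2E/4 = 16, F = 10 + 8 = 18.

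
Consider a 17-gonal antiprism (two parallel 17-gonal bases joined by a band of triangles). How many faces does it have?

36

An antiprism on an n-gon has two n-gon caps and 2n triangles: V = 2·17 = 34, E = 4·17 = 68, F = 2·17 + 2 = 36.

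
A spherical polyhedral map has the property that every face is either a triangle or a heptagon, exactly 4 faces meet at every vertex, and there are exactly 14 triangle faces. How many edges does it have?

28

Let x be the number of heptagons; then F = 14 + x.
Edge–face incidences: 2E = 3·14 + 7·x = 42 + 7x.
Every vertex has degree 4, so 4V = 2E.
Euler: V − E + F = 2 ⇒ (2E)/4 − E + (14 + x) = 2.
Multiply by 8: 2·(2E) − 4·(2E) + 8·(14 + x) = 16, i.e. 112 + 8x − 2·(42 + 7x) = 16.
Collecting terms: −6x + 28 = 16, so −6x = −12, so x = 2.
Then 2E = 42 + 7·2 = 56, so E = 28, V = 2E/4 = 14, F = 14 + 2 = 16.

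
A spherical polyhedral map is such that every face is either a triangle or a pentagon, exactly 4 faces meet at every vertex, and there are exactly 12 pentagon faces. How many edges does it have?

60

Let x be the number of triangles; then F = 12 + x.
Edge–face incidences: 2E = 5·12 + 3·x = 60 + 3x.
Every vertex has degree 4, so 4V = 2E.
Euler: V − E + F = 2 ⇒ (2E)/4 − E + (12 + x) = 2.
Multiply by 8: 2·(2E) − 4·(2E) + 8·(12 + x) = 16, i.e. 96 + 8x − 2·(60 + 3x) = 16.
Collecting terms: 2x − 24 = 16, so 2x = 40, so x = 20.
Then 2E = 60 + 3·20 = 120, so E = 60, V = 2E/4 = 30, F = 12 + 20 = 32.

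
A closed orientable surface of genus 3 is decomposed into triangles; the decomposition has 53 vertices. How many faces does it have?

χ = 2 − 2·3 = -4, and every face is a triangle so 3F = 2E.
V − E + F = -4 with E = 3F/2 gives 53 − (3/2 − 1)·F = -4, so F = 114 and E = 171.

114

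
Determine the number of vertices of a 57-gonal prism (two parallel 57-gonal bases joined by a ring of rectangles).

A prism on an n-gon has two n-gon bases and n rectangular sides: V = 2·57 = 114, E = 3·57 = 171, F = 57 + 2 = 59.

114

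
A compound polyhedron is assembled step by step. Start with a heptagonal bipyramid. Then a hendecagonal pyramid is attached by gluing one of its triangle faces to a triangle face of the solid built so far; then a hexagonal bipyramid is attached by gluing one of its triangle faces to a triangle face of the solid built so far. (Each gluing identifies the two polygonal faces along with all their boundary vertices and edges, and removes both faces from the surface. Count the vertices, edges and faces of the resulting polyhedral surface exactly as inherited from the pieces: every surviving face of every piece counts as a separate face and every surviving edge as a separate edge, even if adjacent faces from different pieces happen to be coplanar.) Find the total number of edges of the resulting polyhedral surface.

55

A heptagonal bipyramid: V=9, E=21, F=14.
Attach a hendecagonal pyramid (V=12, E=22, F=12) along a 3-gon: merge 3 vertices and 3 edges, delete both glued faces → V=18, E=40, F=24.
Attach a hexagonal bipyramid (V=8, E=18, F=12) along a 3-gon: merge 3 vertices and 3 edges, delete both glued faces → V=23, E=55, F=34.
Check: V − E + F = 23 − 55 + 34 = 2.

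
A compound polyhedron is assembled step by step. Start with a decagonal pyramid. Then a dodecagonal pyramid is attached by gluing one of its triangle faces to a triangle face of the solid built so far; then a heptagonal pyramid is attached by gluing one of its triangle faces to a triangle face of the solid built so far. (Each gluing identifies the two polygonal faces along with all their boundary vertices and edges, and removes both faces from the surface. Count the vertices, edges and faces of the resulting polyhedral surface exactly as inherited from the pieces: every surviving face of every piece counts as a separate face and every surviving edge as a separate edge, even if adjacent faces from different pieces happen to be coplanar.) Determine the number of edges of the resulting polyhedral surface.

52

A decagonal pyramid: V=11, E=20, F=11.
Attach a dodecagonal pyramid (V=13, E=24, F=13) along a 3-gon: merge 3 vertices and 3 edges, delete both glued faces → V=21, E=41, F=22.
Attach a heptagonal pyramid (V=8, E=14, F=8) along a 3-gon: merge 3 vertices and 3 edges, delete both glued faces → V=26, E=52, F=28.
Check: V − E + F = 26 − 52 + 28 = 2.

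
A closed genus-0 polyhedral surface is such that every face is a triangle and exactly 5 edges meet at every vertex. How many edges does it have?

30

Each face has 3 edges and each edge borders two faces, so 2E = 3F.
Each vertex has degree 5, so 5V = 2E and hence V = 3F/5.
Euler: V − E + F = 2 ⇒ (3F/5) − (3F/2) + F = 2.
Multiply by 10: (6 − 15 + 10)F = 20, i.e. 1F = 20.
So F = 20, E = 3·20/2 = 30, V = 3·20/5 = 12.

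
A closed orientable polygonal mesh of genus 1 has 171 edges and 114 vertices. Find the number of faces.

For a closed orientable surface of genus 1, χ = 2 − 2·1 = 0.
F = 0 − V + E = 0 − 114 + 171 = 57.

57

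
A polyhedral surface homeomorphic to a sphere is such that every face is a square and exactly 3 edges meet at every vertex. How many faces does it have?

6

Each face has 4 edges and each edge borders two faces, so 2E = 4F.
Each vertex has degree 3, so 3V = 2E and hence V = 4F/3.
Euler: V − E + F = 2 ⇒ (4F/3) − (4F/2) + F = 2.
Multiply by 6: (8 − 12 + 6)F = 12, i.e. 2F = 12.
So F = 6, E = 4·6/2 = 12, V = 4·6/3 = 8.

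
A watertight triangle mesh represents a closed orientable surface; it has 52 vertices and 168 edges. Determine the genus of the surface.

3

Every face is a triangle and each edge borders two faces, so 3F = 2·168, giving F = 112.
χ = V − E + F = 52 − 168 + 112 = -4.
For a closed orientable surface χ = 2 − 2g, so g = (2 − (-4))/2 = 3.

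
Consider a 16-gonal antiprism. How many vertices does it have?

32

An antiprism on an n-gon has two n-gon caps and 2n triangles: V = 2·16 = 32, E = 4·16 = 64, F = 2·16 + 2 = 34.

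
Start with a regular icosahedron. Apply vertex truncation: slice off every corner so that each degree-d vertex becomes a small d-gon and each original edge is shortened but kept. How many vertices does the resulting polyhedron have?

60

The base solid has V = 12, E = 30, F = 20.
Truncation replaces each original edge-end by a new vertex, so V′ = 2E = 60.
Each original edge survives, and each old vertex of degree d contributes d new edges; summing degrees gives Σd = 2E, so E′ = E + 2E = 3E = 90.
Each original face survives and each original vertex becomes one new face: F′ = F + V = 32.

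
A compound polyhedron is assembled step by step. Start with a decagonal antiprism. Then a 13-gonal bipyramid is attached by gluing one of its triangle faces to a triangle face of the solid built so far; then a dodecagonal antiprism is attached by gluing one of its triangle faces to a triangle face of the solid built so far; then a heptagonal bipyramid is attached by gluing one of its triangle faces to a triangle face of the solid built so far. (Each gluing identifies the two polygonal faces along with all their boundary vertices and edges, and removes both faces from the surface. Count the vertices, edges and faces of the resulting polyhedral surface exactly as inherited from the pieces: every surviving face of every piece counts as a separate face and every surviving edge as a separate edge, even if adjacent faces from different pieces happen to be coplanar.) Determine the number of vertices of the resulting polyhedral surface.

59

A decagonal antiprism: V=20, E=40, F=22.
Attach a 13-gonal bipyramid (V=15, E=39, F=26) along a 3-gon: merge 3 vertices and 3 edges, delete both glued faces → V=32, E=76, F=46.
Attach a dodecagonal antiprism (V=24, E=48, F=26) along a 3-gon: merge 3 vertices and 3 edges, delete both glued faces → V=53, E=121, F=70.
Attach a heptagonal bipyramid (V=9, E=21, F=14) along a 3-gon: merge 3 vertices and 3 edges, delete both glued faces → V=59, E=139, F=82.
Check: V − E + F = 59 − 139 + 82 = 2.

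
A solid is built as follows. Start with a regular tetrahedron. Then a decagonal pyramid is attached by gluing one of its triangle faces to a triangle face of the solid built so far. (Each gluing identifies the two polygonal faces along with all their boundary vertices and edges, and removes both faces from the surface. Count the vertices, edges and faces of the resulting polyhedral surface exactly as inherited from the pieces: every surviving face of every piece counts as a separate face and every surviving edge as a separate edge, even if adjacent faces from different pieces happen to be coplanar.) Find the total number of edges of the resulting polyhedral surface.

A regular tetrahedron: V=4, E=6, F=4.
Attach a decagonal pyramid (V=11, E=20, F=11) along a 3-gon: merge 3 vertices and 3 edges, delete both glued faces → V=12, E=23, F=13.
Check: V − E + F = 12 − 23 + 13 = 2.

23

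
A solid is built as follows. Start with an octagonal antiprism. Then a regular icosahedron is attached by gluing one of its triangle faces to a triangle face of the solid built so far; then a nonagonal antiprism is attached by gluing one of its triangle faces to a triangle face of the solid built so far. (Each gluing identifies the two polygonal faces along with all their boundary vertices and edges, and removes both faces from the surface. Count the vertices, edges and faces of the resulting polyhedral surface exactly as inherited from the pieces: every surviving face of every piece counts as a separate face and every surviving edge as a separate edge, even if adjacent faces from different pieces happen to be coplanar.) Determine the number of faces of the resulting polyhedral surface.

An octagonal antiprism: V=16, E=32, F=18.
Attach a regular icosahedron (V=12, E=30, F=20) along a 3-gon: merge 3 vertices and 3 edges, delete both glued faces → V=25, E=59, F=36.
Attach a nonagonal antiprism (V=18, E=36, F=20) along a 3-gon: merge 3 vertices and 3 edges, delete both glued faces → V=40, E=92, F=54.
Check: V − E + F = 40 − 92 + 54 = 2.

54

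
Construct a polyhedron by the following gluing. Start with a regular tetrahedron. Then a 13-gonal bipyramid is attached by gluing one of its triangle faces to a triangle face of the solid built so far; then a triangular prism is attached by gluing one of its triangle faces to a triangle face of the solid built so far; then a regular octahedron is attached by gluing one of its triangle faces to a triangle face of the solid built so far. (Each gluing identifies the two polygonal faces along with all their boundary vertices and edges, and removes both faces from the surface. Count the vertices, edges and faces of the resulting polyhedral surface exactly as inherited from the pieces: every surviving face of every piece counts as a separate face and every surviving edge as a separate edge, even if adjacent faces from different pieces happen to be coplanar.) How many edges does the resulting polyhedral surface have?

57

A regular tetrahedron: V=4, E=6, F=4.
Attach a 13-gonal bipyramid (V=15, E=39, F=26) along a 3-gon: merge 3 vertices and 3 edges, delete both glued faces → V=16, E=42, F=28.
Attach a triangular prism (V=6, E=9, F=5) along a 3-gon: merge 3 vertices and 3 edges, delete both glued faces → V=19, E=48, F=31.
Attach a regular octahedron (V=6, E=12, F=8) along a 3-gon: merge 3 vertices and 3 edges, delete both glued faces → V=22, E=57, F=37.
Check: V − E + F = 22 − 57 + 37 = 2.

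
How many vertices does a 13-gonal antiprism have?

An antiprism on an n-gon has two n-gon caps and 2n triangles: V = 2·13 = 26, E = 4·13 = 52, F = 2·13 + 2 = 28.

26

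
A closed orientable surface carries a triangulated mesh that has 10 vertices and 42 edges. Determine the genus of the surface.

3

Every face is a triangle and each edge borders two faces, so 3F = 2·42, giving F = 28.
χ = V − E + F = 10 − 42 + 28 = -4.
For a closed orientable surface χ = 2 − 2g, so g = (2 − (-4))/2 = 3.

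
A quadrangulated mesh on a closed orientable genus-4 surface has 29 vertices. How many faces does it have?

χ = 2 − 2·4 = -6, and every face is a square so 4F = 2E.
V − E + F = -6 with E = 4F/2 gives 29 − (4/2 − 1)·F = -6, so F = 35 and E = 70.

35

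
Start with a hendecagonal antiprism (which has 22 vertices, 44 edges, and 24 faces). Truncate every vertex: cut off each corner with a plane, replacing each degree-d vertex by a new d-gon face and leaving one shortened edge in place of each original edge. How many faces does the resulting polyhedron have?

Truncation replaces each original edge-end by a new vertex, so V′ = 2E = 88.
Each original edge survives, and each old vertex of degree d contributes d new edges; summing degrees gives Σd = 2E, so E′ = E + 2E = 3E = 132.
Each original face survives and each original vertex becomes one new face: F′ = F + V = 46.

46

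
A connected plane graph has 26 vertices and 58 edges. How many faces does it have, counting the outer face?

Euler's formula for a connected plane graph: V − E + F = 2, so F = 2 − 26 + 58 = 34.

34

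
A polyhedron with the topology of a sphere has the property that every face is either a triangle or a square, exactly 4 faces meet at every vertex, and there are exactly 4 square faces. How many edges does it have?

Let x be the number of triangles; then F = 4 + x.
Edge–face incidences: 2E = 4·4 + 3·x = 16 + 3x.
Every vertex has degree 4, so 4V = 2E.
Euler: V − E + F = 2 ⇒ (2E)/4 − E + (4 + x) = 2.
Multiply by 8: 2·(2E) − 4·(2E) + 8·(4 + x) = 16, i.e. 32 + 8x − 2·(16 + 3x) = 16.
Collecting terms: 2x = 16, so x = 8.
Then 2E = 16 + 3·8 = 40, so E = 20, V = 2E/4 = 10, F = 4 + 8 = 12.

20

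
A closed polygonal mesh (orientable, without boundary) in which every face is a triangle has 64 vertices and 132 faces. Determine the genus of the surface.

2

Every face is a triangle, so 2E = 3·132 = 396, giving E = 198.
χ = V − E + F = 64 − 198 + 132 = -2.
For a closed orientable surface χ = 2 − 2g, so g = (2 − (-2))/2 = 2.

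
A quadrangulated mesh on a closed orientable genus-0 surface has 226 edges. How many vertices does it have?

χ = 2 − 2·0 = 2, and every face is a square so 4F = 2E.
F = 2E/4 = 113. Then V = 2 + E − F = 2 + 226 − 113 = 115.

115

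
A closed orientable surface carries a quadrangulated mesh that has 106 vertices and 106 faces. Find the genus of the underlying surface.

Every face is a square, so 2E = 4·106 = 424, giving E = 212.
χ = V − E + F = 106 − 212 + 106 = 0.
For a closed orientable surface χ = 2 − 2g, so g = (2 − (0))/2 = 1.

1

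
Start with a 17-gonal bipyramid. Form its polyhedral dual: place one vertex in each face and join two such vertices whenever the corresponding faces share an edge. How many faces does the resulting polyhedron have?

The base solid has V = 19, E = 51, F = 34.
The dual swaps V and F and preserves E: V′ = F = 34, E′ = E = 51, F′ = V = 19.

19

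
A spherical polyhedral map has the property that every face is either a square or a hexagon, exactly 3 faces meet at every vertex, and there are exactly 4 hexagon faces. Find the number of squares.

Let x be the number of squares; then F = 4 + x.
Edge–face incidences: 2E = 6·4 + 4·x = 24 + 4x.
Every vertex has degree 3, so 3V = 2E.
Euler: V − E + F = 2 ⇒ (2E)/3 − E + (4 + x) = 2.
Multiply by 6: 2·(2E) − 3·(2E) + 6·(4 + x) = 12, i.e. 24 + 6x − (24 + 4x) = 12.
Collecting terms: 2x = 12, so x = 6.
Then 2E = 24 + 4·6 = 48, so E = 24, V = 2E/3 = 16, F = 4 + 6 = 10.

6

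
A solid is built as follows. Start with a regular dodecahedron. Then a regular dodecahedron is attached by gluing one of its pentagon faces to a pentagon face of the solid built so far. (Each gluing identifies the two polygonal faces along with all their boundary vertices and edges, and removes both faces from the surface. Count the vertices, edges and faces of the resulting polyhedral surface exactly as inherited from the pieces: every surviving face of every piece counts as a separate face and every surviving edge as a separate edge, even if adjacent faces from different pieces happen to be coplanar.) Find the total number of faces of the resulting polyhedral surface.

A regular dodecahedron: V=20, E=30, F=12.
Attach a regular dodecahedron (V=20, E=30, F=12) along a 5-gon: merge 5 vertices and 5 edges, delete both glued faces → V=35, E=55, F=22.
Check: V − E + F = 35 − 55 + 22 = 2.

22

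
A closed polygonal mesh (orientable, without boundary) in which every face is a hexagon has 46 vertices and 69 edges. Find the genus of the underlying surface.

1

Every face is a hexagon and each edge borders two faces, so 6F = 2·69, giving F = 23.
χ = V − E + F = 46 − 69 + 23 = 0.
For a closed orientable surface χ = 2 − 2g, so g = (2 − (0))/2 = 1.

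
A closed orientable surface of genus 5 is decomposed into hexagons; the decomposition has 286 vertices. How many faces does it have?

147

χ = 2 − 2·5 = -8, and every face is a hexagon so 6F = 2E.
V − E + F = -8 with E = 6F/2 gives 286 − (6/2 − 1)·F = -8, so F = 147 and E = 441.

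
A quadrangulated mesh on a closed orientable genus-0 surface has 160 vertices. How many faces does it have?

χ = 2 − 2·0 = 2, and every face is a square so 4F = 2E.
V − E + F = 2 with E = 4F/2 gives 160 − (4/2 − 1)·F = 2, so F = 158 and E = 316.

158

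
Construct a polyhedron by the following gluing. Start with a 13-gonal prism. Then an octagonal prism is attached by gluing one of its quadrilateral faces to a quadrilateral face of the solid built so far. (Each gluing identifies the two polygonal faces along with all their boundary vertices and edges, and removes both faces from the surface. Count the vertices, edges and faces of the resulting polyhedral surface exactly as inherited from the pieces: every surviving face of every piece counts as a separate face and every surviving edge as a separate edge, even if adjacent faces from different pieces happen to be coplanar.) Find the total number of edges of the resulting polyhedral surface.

A 13-gonal prism: V=26, E=39, F=15.
Attach an octagonal prism (V=16, E=24, F=10) along a 4-gon: merge 4 vertices and 4 edges, delete both glued faces → V=38, E=59, F=23.
Check: V − E + F = 38 − 59 + 23 = 2.

59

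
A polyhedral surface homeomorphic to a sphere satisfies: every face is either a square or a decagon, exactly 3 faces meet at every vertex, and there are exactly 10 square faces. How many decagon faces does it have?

2

Let x be the number of decagons; then F = 10 + x.
Edge–face incidences: 2E = 4·10 + 10·x = 40 + 10x.
Every vertex has degree 3, so 3V = 2E.
Euler: V − E + F = 2 ⇒ (2E)/3 − E + (10 + x) = 2.
Multiply by 6: 2·(2E) − 3·(2E) + 6·(10 + x) = 12, i.e. 60 + 6x − (40 + 10x) = 12.
Collecting terms: −4x + 20 = 12, so −4x = −8, so x = 2.
Then 2E = 40 + 10·2 = 60, so E = 30, V = 2E/3 = 20, F = 10 + 2 = 12.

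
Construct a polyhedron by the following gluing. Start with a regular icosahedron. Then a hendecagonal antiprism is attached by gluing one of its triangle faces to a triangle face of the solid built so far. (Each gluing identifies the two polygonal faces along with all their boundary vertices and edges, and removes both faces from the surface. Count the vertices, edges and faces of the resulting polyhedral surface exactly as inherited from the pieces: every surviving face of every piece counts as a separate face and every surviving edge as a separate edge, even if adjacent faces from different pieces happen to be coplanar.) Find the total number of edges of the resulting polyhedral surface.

A regular icosahedron: V=12, E=30, F=20.
Attach a hendecagonal antiprism (V=22, E=44, F=24) along a 3-gon: merge 3 vertices and 3 edges, delete both glued faces → V=31, E=71, F=42.
Check: V − E + F = 31 − 71 + 42 = 2.

71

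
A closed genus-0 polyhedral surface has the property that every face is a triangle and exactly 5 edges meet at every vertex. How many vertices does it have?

12

Each face has 3 edges and each edge borders two faces, so 2E = 3F.
Each vertex has degree 5, so 5V = 2E and hence V = 3F/5.
Euler: V − E + F = 2 ⇒ (3F/5) − (3F/2) + F = 2.
Multiply by 10: (6 − 15 + 10)F = 20, i.e. 1F = 20.
So F = 20, E = 3·20/2 = 30, V = 3·20/5 = 12.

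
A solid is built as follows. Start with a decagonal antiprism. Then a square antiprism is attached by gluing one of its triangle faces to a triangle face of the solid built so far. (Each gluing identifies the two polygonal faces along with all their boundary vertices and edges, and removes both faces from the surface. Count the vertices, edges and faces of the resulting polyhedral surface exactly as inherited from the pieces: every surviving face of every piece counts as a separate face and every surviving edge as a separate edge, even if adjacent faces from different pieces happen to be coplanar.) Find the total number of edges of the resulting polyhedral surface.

A decagonal antiprism: V=20, E=40, F=22.
Attach a square antiprism (V=8, E=16, F=10) along a 3-gon: merge 3 vertices and 3 edges, delete both glued faces → V=25, E=53, F=30.
Check: V − E + F = 25 − 53 + 30 = 2.

53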